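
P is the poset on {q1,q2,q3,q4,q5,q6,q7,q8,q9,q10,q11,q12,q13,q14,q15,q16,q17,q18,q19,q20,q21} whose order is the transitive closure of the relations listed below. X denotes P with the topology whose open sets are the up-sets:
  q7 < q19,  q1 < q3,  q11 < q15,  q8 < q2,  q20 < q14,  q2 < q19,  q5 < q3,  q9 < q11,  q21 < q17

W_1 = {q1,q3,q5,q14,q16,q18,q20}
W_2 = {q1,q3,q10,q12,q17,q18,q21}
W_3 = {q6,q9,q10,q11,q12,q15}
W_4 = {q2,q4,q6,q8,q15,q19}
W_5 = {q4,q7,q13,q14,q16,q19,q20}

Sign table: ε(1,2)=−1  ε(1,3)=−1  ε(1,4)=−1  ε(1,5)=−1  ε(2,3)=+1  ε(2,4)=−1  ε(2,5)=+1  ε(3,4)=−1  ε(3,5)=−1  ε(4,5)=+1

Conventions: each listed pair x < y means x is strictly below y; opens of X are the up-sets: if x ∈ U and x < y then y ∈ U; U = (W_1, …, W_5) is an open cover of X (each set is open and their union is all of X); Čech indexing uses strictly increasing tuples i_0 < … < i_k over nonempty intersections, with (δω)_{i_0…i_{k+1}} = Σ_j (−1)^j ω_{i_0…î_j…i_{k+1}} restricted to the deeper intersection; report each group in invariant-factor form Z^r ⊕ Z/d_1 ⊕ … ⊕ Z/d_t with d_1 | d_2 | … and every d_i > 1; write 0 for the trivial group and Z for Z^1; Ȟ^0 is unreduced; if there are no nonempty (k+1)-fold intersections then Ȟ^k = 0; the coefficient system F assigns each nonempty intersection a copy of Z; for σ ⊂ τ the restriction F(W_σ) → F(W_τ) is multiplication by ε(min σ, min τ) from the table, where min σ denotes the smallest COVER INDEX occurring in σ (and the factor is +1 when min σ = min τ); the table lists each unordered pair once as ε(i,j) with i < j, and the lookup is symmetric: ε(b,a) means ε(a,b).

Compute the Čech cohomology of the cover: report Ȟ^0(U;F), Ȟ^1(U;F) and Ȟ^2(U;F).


Ȟ^0 = 0; Ȟ^1 = Z/2; Ȟ^2 = 0

nerve simplices:
  W12={q1,q3,q18} W15={q14,q16,q20} W23={q10,q12} W34={q6,q15} W45={q4,q19}
C dims 5,5; δ0: rk 5, SNF 1^4·2
degree 0: 5−5−0 = 0 → Ȟ^0 ≅ 0
degree 1: 5−0−5 = 0 plus torsion [2] → Ȟ^1 ≅ Z/2
degree 2: 0−0−0 = 0 → Ȟ^2 ≅ 0


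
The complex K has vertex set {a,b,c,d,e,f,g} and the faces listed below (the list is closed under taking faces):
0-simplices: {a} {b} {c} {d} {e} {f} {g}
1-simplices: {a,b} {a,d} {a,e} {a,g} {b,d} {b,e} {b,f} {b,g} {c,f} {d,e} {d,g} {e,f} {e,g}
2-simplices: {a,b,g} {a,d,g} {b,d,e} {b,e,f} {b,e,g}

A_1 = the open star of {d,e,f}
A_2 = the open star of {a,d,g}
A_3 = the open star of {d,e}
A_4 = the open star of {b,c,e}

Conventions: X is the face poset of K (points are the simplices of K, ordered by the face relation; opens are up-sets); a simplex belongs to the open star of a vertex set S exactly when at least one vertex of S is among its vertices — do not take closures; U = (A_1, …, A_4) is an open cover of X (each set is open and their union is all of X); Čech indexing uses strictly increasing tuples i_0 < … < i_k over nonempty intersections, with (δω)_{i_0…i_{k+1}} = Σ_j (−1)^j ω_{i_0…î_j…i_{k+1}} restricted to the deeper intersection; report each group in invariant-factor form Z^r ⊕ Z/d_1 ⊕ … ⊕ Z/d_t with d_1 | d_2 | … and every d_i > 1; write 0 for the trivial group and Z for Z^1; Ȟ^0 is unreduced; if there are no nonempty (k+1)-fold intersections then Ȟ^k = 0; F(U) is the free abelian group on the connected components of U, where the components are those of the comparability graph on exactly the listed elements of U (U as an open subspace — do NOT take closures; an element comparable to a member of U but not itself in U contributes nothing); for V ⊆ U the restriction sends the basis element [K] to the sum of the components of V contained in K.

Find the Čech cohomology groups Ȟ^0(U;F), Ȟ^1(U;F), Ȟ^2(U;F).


Ȟ^0(U;F) ≅ Z, Ȟ^1(U;F) ≅ Z^2, Ȟ^2(U;F) ≅ 0

nerve of the cover:
  A1={{d},{e},{f},{a,d},{a,e},{b,d},{b,e},{b,f},{c,f},{d,e},{d,g},{e,f},{e,g},{a,d,g},{b,d,e},{b,e,f},{b,e,g}} A2={{a},{d},{g},{a,b},{a,d},{a,e},{a,g},{b,d},{b,g},{d,e},{d,g},{e,g},{a,b,g},{a,d,g},{b,d,e},{b,e,g}} A3={{d},{e},{a,d},{a,e},{b,d},{b,e},{d,e},{d,g},{e,f},{e,g},{a,d,g},{b,d,e},{b,e,f},{b,e,g}} A4={{b},{c},{e},{a,b},{a,e},{b,d},{b,e},{b,f},{b,g},{c,f},{d,e},{e,f},{e,g},{a,b,g},{b,d,e},{b,e,f},{b,e,g}}
  A12={{d},{a,d},{a,e},{b,d},{d,e},{d,g},{e,g},{a,d,g},{b,d,e},{b,e,g}} A13={{d},{e},{a,d},{a,e},{b,d},{b,e},{d,e},{d,g},{e,f},{e,g},{a,d,g},{b,d,e},{b,e,f},{b,e,g}} A14={{e},{a,e},{b,d},{b,e},{b,f},{c,f},{d,e},{e,f},{e,g},{b,d,e},{b,e,f},{b,e,g}} A23={{d},{a,d},{a,e},{b,d},{d,e},{d,g},{e,g},{a,d,g},{b,d,e},{b,e,g}} A24={{a,b},{a,e},{b,d},{b,g},{d,e},{e,g},{a,b,g},{b,d,e},{b,e,g}} A34={{e},{a,e},{b,d},{b,e},{d,e},{e,f},{e,g},{b,d,e},{b,e,f},{b,e,g}}
  A123={{d},{a,d},{a,e},{b,d},{d,e},{d,g},{e,g},{a,d,g},{b,d,e},{b,e,g}} A124={{a,e},{b,d},{d,e},{e,g},{b,d,e},{b,e,g}} A134={{e},{a,e},{b,d},{b,e},{d,e},{e,f},{e,g},{b,d,e},{b,e,f},{b,e,g}} A234={{a,e},{b,d},{d,e},{e,g},{b,d,e},{b,e,g}}
  A1234={{a,e},{b,d},{d,e},{e,g},{b,d,e},{b,e,g}}
components per intersection:
  A1: {{d},{e},{f},{a,d},{a,e},{b,d},{b,e},{b,f},{c,f},{d,e},{d,g},{e,f},{e,g},{a,d,g},{b,d,e},{b,e,f},{b,e,g}}
  A2: {{a},{d},{g},{a,b},{a,d},{a,e},{a,g},{b,d},{b,g},{d,e},{d,g},{e,g},{a,b,g},{a,d,g},{b,d,e},{b,e,g}}
  A3: {{d},{e},{a,d},{a,e},{b,d},{b,e},{d,e},{d,g},{e,f},{e,g},{a,d,g},{b,d,e},{b,e,f},{b,e,g}}
  A4: {{b},{e},{a,b},{a,e},{b,d},{b,e},{b,f},{b,g},{d,e},{e,f},{e,g},{a,b,g},{b,d,e},{b,e,f},{b,e,g}} {{c},{c,f}}
  A12: {{d},{a,d},{b,d},{d,e},{d,g},{a,d,g},{b,d,e}} {{a,e}} {{e,g},{b,e,g}}
  A13: {{d},{e},{a,d},{a,e},{b,d},{b,e},{d,e},{d,g},{e,f},{e,g},{a,d,g},{b,d,e},{b,e,f},{b,e,g}}
  A14: {{e},{a,e},{b,d},{b,e},{b,f},{d,e},{e,f},{e,g},{b,d,e},{b,e,f},{b,e,g}} {{c,f}}
  A23: {{d},{a,d},{b,d},{d,e},{d,g},{a,d,g},{b,d,e}} {{a,e}} {{e,g},{b,e,g}}
  A24: {{a,b},{b,g},{e,g},{a,b,g},{b,e,g}} {{a,e}} {{b,d},{d,e},{b,d,e}}
  A34: {{e},{a,e},{b,d},{b,e},{d,e},{e,f},{e,g},{b,d,e},{b,e,f},{b,e,g}}
  A123: {{d},{a,d},{b,d},{d,e},{d,g},{a,d,g},{b,d,e}} {{a,e}} {{e,g},{b,e,g}}
  A124: {{a,e}} {{b,d},{d,e},{b,d,e}} {{e,g},{b,e,g}}
  A134: {{e},{a,e},{b,d},{b,e},{d,e},{e,f},{e,g},{b,d,e},{b,e,f},{b,e,g}}
  A234: {{a,e}} {{b,d},{d,e},{b,d,e}} {{e,g},{b,e,g}}
  A1234: {{a,e}} {{b,d},{d,e},{b,d,e}} {{e,g},{b,e,g}}
C dims 5,13,10,3; δ0: rk 4, SNF 1^4; δ1: rk 7, SNF 1^7; δ2: rk 3, SNF 1^3
Ȟ^0 = (5 − 4) − 0 = 1, so Ȟ^0 ≅ Z
Ȟ^1 = (13 − 7) − 4 = 2, so Ȟ^1 ≅ Z^2
Ȟ^2 = (10 − 3) − 7 = 0, so Ȟ^2 ≅ 0


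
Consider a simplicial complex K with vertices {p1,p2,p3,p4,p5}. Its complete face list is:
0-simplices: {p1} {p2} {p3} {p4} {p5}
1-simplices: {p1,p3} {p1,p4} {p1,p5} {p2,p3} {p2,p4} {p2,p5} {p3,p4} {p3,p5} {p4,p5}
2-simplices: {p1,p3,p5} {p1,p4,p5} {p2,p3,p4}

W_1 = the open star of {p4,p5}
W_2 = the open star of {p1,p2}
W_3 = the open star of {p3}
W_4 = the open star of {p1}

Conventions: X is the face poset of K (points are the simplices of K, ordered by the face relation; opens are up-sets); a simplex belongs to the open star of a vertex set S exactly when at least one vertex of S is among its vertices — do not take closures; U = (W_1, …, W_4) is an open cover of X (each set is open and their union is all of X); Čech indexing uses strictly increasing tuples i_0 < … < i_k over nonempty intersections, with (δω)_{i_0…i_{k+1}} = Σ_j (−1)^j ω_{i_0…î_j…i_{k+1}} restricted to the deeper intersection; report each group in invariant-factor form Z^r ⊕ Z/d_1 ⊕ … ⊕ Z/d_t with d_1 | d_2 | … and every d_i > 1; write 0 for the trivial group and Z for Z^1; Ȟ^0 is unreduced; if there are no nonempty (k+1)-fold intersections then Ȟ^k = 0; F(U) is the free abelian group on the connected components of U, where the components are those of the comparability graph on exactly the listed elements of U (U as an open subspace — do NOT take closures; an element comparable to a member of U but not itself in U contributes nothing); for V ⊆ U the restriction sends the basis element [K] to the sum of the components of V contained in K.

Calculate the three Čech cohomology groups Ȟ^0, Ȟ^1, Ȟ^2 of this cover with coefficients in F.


intersection data:
  W1={{p4},{p5},{p1,p4},{p1,p5},{p2,p4},{p2,p5},{p3,p4},{p3,p5},{p4,p5},{p1,p3,p5},{p1,p4,p5},{p2,p3,p4}} W2={{p1},{p2},{p1,p3},{p1,p4},{p1,p5},{p2,p3},{p2,p4},{p2,p5},{p1,p3,p5},{p1,p4,p5},{p2,p3,p4}} W3={{p3},{p1,p3},{p2,p3},{p3,p4},{p3,p5},{p1,p3,p5},{p2,p3,p4}} W4={{p1},{p1,p3},{p1,p4},{p1,p5},{p1,p3,p5},{p1,p4,p5}}
  W12={{p1,p4},{p1,p5},{p2,p4},{p2,p5},{p1,p3,p5},{p1,p4,p5},{p2,p3,p4}} W13={{p3,p4},{p3,p5},{p1,p3,p5},{p2,p3,p4}} W14={{p1,p4},{p1,p5},{p1,p3,p5},{p1,p4,p5}} W23={{p1,p3},{p2,p3},{p1,p3,p5},{p2,p3,p4}} W24={{p1},{p1,p3},{p1,p4},{p1,p5},{p1,p3,p5},{p1,p4,p5}} W34={{p1,p3},{p1,p3,p5}}
  W123={{p1,p3,p5},{p2,p3,p4}} W124={{p1,p4},{p1,p5},{p1,p3,p5},{p1,p4,p5}} W134={{p1,p3,p5}} W234={{p1,p3},{p1,p3,p5}}
  W1234={{p1,p3,p5}}
components per intersection:
  W1: {{p4},{p5},{p1,p4},{p1,p5},{p2,p4},{p2,p5},{p3,p4},{p3,p5},{p4,p5},{p1,p3,p5},{p1,p4,p5},{p2,p3,p4}}
  W2: {{p1},{p1,p3},{p1,p4},{p1,p5},{p1,p3,p5},{p1,p4,p5}} {{p2},{p2,p3},{p2,p4},{p2,p5},{p2,p3,p4}}
  W3: {{p3},{p1,p3},{p2,p3},{p3,p4},{p3,p5},{p1,p3,p5},{p2,p3,p4}}
  W4: {{p1},{p1,p3},{p1,p4},{p1,p5},{p1,p3,p5},{p1,p4,p5}}
  W12: {{p1,p4},{p1,p5},{p1,p3,p5},{p1,p4,p5}} {{p2,p4},{p2,p3,p4}} {{p2,p5}}
  W13: {{p3,p4},{p2,p3,p4}} {{p3,p5},{p1,p3,p5}}
  W14: {{p1,p4},{p1,p5},{p1,p3,p5},{p1,p4,p5}}
  W23: {{p1,p3},{p1,p3,p5}} {{p2,p3},{p2,p3,p4}}
  W24: {{p1},{p1,p3},{p1,p4},{p1,p5},{p1,p3,p5},{p1,p4,p5}}
  W34: {{p1,p3},{p1,p3,p5}}
  W123: {{p1,p3,p5}} {{p2,p3,p4}}
  W124: {{p1,p4},{p1,p5},{p1,p3,p5},{p1,p4,p5}}
  W134: {{p1,p3,p5}}
  W234: {{p1,p3},{p1,p3,p5}}
  W1234: {{p1,p3,p5}}
C dims 5,10,5,1; δ0: rk 4, SNF 1^4; δ1: rk 4, SNF 1^4; δ2: rk 1, SNF 1^1
Ȟ^0 = (5 − 4) − 0 = 1, so Ȟ^0 ≅ Z
Ȟ^1 = (10 − 4) − 4 = 2, so Ȟ^1 ≅ Z^2
Ȟ^2 = (5 − 1) − 4 = 0, so Ȟ^2 ≅ 0

Ȟ^0 ≅ Z, Ȟ^1 ≅ Z^2 and Ȟ^2 ≅ 0


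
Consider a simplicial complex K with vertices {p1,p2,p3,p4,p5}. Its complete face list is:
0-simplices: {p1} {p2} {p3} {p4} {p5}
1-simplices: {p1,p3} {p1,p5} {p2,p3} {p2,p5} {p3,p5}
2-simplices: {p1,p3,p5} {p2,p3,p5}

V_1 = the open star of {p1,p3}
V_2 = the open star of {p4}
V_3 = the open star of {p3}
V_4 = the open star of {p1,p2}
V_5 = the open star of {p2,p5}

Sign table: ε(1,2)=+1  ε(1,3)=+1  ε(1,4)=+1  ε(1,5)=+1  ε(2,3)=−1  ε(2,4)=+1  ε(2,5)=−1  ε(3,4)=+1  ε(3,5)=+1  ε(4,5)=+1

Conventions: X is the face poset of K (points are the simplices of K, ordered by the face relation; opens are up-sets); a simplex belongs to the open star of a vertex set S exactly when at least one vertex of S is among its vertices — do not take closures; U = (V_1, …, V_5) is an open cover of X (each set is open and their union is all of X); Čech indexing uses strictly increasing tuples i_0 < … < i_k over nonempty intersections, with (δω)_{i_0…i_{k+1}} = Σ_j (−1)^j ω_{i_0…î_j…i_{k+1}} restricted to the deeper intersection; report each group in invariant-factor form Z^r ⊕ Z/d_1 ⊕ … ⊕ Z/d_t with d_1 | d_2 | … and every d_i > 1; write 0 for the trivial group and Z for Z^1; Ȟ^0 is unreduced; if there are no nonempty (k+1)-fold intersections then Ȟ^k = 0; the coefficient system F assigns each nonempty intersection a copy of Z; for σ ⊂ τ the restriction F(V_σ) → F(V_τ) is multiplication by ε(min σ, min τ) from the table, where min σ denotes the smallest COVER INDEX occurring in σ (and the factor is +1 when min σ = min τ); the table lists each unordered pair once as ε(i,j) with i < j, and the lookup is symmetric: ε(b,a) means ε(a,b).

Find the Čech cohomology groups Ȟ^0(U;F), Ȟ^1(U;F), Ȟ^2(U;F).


Ȟ^0 = Z^2,  Ȟ^1 = 0,  Ȟ^2 = 0

intersection data:
  V1={{p1},{p3},{p1,p3},{p1,p5},{p2,p3},{p3,p5},{p1,p3,p5},{p2,p3,p5}} V2={{p4}} V3={{p3},{p1,p3},{p2,p3},{p3,p5},{p1,p3,p5},{p2,p3,p5}} V4={{p1},{p2},{p1,p3},{p1,p5},{p2,p3},{p2,p5},{p1,p3,p5},{p2,p3,p5}} V5={{p2},{p5},{p1,p5},{p2,p3},{p2,p5},{p3,p5},{p1,p3,p5},{p2,p3,p5}}
  V13={{p3},{p1,p3},{p2,p3},{p3,p5},{p1,p3,p5},{p2,p3,p5}} V14={{p1},{p1,p3},{p1,p5},{p2,p3},{p1,p3,p5},{p2,p3,p5}} V15={{p1,p5},{p2,p3},{p3,p5},{p1,p3,p5},{p2,p3,p5}} V34={{p1,p3},{p2,p3},{p1,p3,p5},{p2,p3,p5}} V35={{p2,p3},{p3,p5},{p1,p3,p5},{p2,p3,p5}} V45={{p2},{p1,p5},{p2,p3},{p2,p5},{p1,p3,p5},{p2,p3,p5}}
  V134={{p1,p3},{p2,p3},{p1,p3,p5},{p2,p3,p5}} V135={{p2,p3},{p3,p5},{p1,p3,p5},{p2,p3,p5}} V145={{p1,p5},{p2,p3},{p1,p3,p5},{p2,p3,p5}} V345={{p2,p3},{p1,p3,p5},{p2,p3,p5}}
  V1345={{p2,p3},{p1,p3,p5},{p2,p3,p5}}
C dims 5,6,4,1; δ0: rk 3, SNF 1^3; δ1: rk 3, SNF 1^3; δ2: rk 1, SNF 1^1
Ȟ^0 = (5 − 3) − 0 = 2, so Ȟ^0 ≅ Z^2
Ȟ^1 = (6 − 3) − 3 = 0, so Ȟ^1 ≅ 0
Ȟ^2 = (4 − 1) − 3 = 0, so Ȟ^2 ≅ 0


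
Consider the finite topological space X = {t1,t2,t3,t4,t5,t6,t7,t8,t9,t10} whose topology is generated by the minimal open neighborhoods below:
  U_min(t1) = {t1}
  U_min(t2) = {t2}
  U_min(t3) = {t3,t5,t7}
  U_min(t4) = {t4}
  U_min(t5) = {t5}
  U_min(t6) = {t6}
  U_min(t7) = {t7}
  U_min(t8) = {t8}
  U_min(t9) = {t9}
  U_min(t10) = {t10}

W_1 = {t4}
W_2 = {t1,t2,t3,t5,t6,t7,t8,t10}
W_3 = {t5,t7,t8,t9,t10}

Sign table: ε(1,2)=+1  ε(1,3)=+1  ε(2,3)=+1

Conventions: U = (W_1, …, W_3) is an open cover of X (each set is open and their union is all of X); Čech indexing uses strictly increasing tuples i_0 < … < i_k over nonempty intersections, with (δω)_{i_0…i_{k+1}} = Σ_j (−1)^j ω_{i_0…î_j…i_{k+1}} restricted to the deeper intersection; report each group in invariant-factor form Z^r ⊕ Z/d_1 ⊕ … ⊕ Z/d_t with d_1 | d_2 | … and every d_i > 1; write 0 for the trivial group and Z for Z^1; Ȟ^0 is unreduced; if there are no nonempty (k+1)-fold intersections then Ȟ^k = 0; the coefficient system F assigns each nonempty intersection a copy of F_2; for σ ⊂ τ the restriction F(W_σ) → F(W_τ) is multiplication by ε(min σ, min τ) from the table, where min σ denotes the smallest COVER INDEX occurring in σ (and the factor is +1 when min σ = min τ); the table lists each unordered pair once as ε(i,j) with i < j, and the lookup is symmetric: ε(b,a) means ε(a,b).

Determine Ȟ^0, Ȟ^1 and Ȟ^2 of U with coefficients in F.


nerve of the cover:
  W23={t5,t7,t8,t10}
C dims 3,1; δ0: rk_F2 1
Ȟ^0 = (3 − 1) − 0 = 2, so Ȟ^0 ≅ Z/2 ⊕ Z/2
Ȟ^1 = (1 − 0) − 1 = 0, so Ȟ^1 ≅ 0
Ȟ^2 = (0 − 0) − 0 = 0, so Ȟ^2 ≅ 0

Ȟ^0(U;F) ≅ Z/2 ⊕ Z/2,  Ȟ^1(U;F) ≅ 0,  Ȟ^2(U;F) ≅ 0


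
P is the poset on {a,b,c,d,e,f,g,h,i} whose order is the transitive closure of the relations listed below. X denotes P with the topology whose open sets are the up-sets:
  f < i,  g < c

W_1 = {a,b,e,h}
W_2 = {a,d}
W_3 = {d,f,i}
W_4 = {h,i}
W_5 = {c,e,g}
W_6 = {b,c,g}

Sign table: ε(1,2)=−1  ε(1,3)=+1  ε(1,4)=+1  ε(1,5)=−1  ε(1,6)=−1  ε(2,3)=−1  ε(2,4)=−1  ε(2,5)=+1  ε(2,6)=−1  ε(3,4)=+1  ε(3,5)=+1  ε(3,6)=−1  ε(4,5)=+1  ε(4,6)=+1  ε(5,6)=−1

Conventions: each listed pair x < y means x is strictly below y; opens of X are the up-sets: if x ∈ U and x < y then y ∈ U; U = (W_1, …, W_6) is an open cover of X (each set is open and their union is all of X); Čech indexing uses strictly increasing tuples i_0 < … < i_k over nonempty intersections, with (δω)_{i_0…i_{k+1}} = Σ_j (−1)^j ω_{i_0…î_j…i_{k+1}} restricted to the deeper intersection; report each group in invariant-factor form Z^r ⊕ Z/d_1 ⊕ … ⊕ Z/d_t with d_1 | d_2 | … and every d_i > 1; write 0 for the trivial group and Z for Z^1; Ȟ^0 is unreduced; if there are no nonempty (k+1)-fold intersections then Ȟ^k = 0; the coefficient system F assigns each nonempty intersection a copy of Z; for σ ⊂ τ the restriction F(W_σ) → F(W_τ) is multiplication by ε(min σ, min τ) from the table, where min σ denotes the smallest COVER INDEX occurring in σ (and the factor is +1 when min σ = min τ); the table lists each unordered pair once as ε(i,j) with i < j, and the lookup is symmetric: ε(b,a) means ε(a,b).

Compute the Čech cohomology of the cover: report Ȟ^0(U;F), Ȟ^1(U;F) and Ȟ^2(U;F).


nerve of the cover:
  W12={a} W14={h} W15={e} W16={b} W23={d} W34={i} W56={c,g}
C dims 6,7; δ0: rk 6, SNF 1^5·2
Ȟ^0 = (6 − 6) − 0 = 0, so Ȟ^0 ≅ 0
Ȟ^1 = (7 − 0) − 6 = 1 plus torsion [2], so Ȟ^1 ≅ Z ⊕ Z/2
Ȟ^2 = (0 − 0) − 0 = 0, so Ȟ^2 ≅ 0

Ȟ^0(U;F) ≅ 0, Ȟ^1(U;F) ≅ Z ⊕ Z/2, Ȟ^2(U;F) ≅ 0


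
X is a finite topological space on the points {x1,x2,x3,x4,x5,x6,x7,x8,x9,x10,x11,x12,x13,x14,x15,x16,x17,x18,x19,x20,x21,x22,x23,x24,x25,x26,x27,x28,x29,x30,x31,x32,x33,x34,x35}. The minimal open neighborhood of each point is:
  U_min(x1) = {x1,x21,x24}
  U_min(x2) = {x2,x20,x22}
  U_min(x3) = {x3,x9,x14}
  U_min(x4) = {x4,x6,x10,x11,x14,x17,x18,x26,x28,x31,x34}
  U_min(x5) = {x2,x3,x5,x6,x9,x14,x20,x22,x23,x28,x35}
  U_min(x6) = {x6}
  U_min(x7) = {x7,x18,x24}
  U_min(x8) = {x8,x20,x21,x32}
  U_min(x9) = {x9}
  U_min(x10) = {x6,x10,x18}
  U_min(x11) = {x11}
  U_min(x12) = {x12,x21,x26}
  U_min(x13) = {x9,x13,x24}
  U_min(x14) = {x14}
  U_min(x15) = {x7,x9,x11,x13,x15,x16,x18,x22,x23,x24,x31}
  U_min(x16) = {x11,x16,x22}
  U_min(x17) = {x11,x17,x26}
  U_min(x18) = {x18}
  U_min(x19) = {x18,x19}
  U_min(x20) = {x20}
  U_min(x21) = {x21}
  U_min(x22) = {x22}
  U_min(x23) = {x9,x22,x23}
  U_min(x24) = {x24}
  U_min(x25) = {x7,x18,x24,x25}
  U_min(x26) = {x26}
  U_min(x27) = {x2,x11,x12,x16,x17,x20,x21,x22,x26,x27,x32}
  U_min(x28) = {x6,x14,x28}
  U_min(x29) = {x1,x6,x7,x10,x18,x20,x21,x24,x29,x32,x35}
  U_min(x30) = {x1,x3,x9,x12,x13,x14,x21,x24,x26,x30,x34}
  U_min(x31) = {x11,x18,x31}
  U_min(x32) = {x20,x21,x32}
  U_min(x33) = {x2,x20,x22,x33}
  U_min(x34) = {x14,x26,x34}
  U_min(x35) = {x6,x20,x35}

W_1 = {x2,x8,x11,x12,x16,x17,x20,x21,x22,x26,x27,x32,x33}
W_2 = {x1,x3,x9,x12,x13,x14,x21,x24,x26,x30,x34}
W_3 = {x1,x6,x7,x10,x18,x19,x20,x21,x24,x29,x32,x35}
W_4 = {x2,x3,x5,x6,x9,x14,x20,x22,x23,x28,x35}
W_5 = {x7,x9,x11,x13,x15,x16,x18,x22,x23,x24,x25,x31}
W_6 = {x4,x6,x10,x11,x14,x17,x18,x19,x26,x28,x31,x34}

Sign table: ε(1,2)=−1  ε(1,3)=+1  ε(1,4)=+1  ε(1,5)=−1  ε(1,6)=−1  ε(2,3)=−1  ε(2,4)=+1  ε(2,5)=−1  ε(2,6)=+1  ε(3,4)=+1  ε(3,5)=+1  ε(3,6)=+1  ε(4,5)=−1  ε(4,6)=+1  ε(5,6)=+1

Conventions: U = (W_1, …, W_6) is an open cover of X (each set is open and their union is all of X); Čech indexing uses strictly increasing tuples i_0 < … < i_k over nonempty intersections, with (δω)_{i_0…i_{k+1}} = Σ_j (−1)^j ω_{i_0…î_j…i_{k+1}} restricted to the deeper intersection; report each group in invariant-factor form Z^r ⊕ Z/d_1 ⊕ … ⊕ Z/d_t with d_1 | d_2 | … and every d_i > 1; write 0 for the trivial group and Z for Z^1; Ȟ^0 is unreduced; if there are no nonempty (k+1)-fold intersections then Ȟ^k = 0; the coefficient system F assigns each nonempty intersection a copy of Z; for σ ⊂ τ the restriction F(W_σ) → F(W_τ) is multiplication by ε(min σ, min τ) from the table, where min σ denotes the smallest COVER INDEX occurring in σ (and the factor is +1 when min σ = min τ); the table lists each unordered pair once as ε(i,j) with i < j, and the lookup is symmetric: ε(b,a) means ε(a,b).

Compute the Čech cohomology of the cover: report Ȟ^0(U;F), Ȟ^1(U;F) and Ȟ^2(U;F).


nerve simplices:
  W12={x12,x21,x26} W13={x20,x21,x32} W14={x2,x20,x22} W15={x11,x16,x22} W16={x11,x17,x26} W23={x1,x21,x24} W24={x3,x9,x14} W25={x9,x13,x24} W26={x14,x26,x34} W34={x6,x20,x35} W35={x7,x18,x24} W36={x6,x10,x18,x19} W45={x9,x22,x23} W46={x6,x14,x28} W56={x11,x18,x31}
  W123={x21} W126={x26} W134={x20} W145={x22} W156={x11} W235={x24} W245={x9} W246={x14} W346={x6} W356={x18}
C dims 6,15,10; δ0: rk 6, SNF 1^5·2; δ1: rk 9, SNF 1^9
degree 0: 6−6−0 = 0 → Ȟ^0 ≅ 0
degree 1: 15−9−6 = 0 plus torsion [2] → Ȟ^1 ≅ Z/2
degree 2: 10−0−9 = 1 → Ȟ^2 ≅ Z

Ȟ^0(U;F) ≅ 0, Ȟ^1(U;F) ≅ Z/2 and Ȟ^2(U;F) ≅ Z


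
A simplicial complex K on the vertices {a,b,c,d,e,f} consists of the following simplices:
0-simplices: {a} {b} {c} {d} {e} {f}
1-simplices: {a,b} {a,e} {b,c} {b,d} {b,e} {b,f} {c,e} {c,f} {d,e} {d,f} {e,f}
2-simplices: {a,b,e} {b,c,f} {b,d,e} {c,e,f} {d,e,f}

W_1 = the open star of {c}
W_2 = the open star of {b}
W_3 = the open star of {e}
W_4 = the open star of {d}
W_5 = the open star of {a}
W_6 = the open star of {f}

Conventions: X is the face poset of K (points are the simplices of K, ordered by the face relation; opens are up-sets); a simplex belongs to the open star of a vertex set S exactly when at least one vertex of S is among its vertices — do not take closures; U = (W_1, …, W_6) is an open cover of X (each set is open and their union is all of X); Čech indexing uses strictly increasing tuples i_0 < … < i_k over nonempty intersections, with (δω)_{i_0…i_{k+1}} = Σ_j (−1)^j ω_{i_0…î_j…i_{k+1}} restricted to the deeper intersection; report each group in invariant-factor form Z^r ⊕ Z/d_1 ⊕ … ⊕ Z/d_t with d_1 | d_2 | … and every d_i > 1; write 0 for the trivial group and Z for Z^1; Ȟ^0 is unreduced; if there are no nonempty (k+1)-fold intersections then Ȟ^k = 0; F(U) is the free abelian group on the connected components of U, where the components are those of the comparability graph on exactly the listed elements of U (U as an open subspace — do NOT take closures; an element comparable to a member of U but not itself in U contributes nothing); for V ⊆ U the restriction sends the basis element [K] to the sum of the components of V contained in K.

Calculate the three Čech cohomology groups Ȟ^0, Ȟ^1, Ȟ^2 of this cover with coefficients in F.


nerve of the cover:
  W1={{c},{b,c},{c,e},{c,f},{b,c,f},{c,e,f}} W2={{b},{a,b},{b,c},{b,d},{b,e},{b,f},{a,b,e},{b,c,f},{b,d,e}} W3={{e},{a,e},{b,e},{c,e},{d,e},{e,f},{a,b,e},{b,d,e},{c,e,f},{d,e,f}} W4={{d},{b,d},{d,e},{d,f},{b,d,e},{d,e,f}} W5={{a},{a,b},{a,e},{a,b,e}} W6={{f},{b,f},{c,f},{d,f},{e,f},{b,c,f},{c,e,f},{d,e,f}}
  W12={{b,c},{b,c,f}} W13={{c,e},{c,e,f}} W16={{c,f},{b,c,f},{c,e,f}} W23={{b,e},{a,b,e},{b,d,e}} W24={{b,d},{b,d,e}} W25={{a,b},{a,b,e}} W26={{b,f},{b,c,f}} W34={{d,e},{b,d,e},{d,e,f}} W35={{a,e},{a,b,e}} W36={{e,f},{c,e,f},{d,e,f}} W46={{d,f},{d,e,f}}
  W126={{b,c,f}} W136={{c,e,f}} W234={{b,d,e}} W235={{a,b,e}} W346={{d,e,f}}
components per intersection:
  W1: {{c},{b,c},{c,e},{c,f},{b,c,f},{c,e,f}}
  W2: {{b},{a,b},{b,c},{b,d},{b,e},{b,f},{a,b,e},{b,c,f},{b,d,e}}
  W3: {{e},{a,e},{b,e},{c,e},{d,e},{e,f},{a,b,e},{b,d,e},{c,e,f},{d,e,f}}
  W4: {{d},{b,d},{d,e},{d,f},{b,d,e},{d,e,f}}
  W5: {{a},{a,b},{a,e},{a,b,e}}
  W6: {{f},{b,f},{c,f},{d,f},{e,f},{b,c,f},{c,e,f},{d,e,f}}
  W12: {{b,c},{b,c,f}}
  W13: {{c,e},{c,e,f}}
  W16: {{c,f},{b,c,f},{c,e,f}}
  W23: {{b,e},{a,b,e},{b,d,e}}
  W24: {{b,d},{b,d,e}}
  W25: {{a,b},{a,b,e}}
  W26: {{b,f},{b,c,f}}
  W34: {{d,e},{b,d,e},{d,e,f}}
  W35: {{a,e},{a,b,e}}
  W36: {{e,f},{c,e,f},{d,e,f}}
  W46: {{d,f},{d,e,f}}
  W126: {{b,c,f}}
  W136: {{c,e,f}}
  W234: {{b,d,e}}
  W235: {{a,b,e}}
  W346: {{d,e,f}}
C dims 6,11,5; δ0: rk 5, SNF 1^5; δ1: rk 5, SNF 1^5
Ȟ^0 = (6 − 5) − 0 = 1, so Ȟ^0 ≅ Z
Ȟ^1 = (11 − 5) − 5 = 1, so Ȟ^1 ≅ Z
Ȟ^2 = (5 − 0) − 5 = 0, so Ȟ^2 ≅ 0

Ȟ^0 = Z,  Ȟ^1 = Z,  Ȟ^2 = 0


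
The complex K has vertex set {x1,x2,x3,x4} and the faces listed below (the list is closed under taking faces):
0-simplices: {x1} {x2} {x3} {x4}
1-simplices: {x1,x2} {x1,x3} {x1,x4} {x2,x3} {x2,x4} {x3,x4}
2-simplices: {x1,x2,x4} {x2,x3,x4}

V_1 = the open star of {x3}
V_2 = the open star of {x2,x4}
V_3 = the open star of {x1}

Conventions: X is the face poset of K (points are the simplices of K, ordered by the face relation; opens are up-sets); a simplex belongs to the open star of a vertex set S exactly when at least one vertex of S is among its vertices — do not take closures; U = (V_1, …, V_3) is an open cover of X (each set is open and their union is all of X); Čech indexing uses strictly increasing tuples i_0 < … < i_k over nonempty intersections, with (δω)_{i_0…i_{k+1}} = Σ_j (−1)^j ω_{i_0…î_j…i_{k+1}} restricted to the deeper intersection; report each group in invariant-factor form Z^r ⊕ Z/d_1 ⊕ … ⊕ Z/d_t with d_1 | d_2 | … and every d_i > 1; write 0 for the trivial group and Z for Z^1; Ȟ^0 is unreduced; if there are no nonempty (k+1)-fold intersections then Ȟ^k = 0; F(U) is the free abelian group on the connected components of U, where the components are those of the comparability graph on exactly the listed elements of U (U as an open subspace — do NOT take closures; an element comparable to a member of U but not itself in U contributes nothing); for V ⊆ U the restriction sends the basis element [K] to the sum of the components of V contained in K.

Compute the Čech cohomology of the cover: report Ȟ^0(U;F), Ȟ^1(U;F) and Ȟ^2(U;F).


nerve of the cover:
  V1={{x3},{x1,x3},{x2,x3},{x3,x4},{x2,x3,x4}} V2={{x2},{x4},{x1,x2},{x1,x4},{x2,x3},{x2,x4},{x3,x4},{x1,x2,x4},{x2,x3,x4}} V3={{x1},{x1,x2},{x1,x3},{x1,x4},{x1,x2,x4}}
  V12={{x2,x3},{x3,x4},{x2,x3,x4}} V13={{x1,x3}} V23={{x1,x2},{x1,x4},{x1,x2,x4}}
components per intersection:
  V1: {{x3},{x1,x3},{x2,x3},{x3,x4},{x2,x3,x4}}
  V2: {{x2},{x4},{x1,x2},{x1,x4},{x2,x3},{x2,x4},{x3,x4},{x1,x2,x4},{x2,x3,x4}}
  V3: {{x1},{x1,x2},{x1,x3},{x1,x4},{x1,x2,x4}}
  V12: {{x2,x3},{x3,x4},{x2,x3,x4}}
  V13: {{x1,x3}}
  V23: {{x1,x2},{x1,x4},{x1,x2,x4}}
C dims 3,3; δ0: rk 2, SNF 1^2
Ȟ^0 = (3 − 2) − 0 = 1, so Ȟ^0 ≅ Z
Ȟ^1 = (3 − 0) − 2 = 1, so Ȟ^1 ≅ Z
Ȟ^2 = (0 − 0) − 0 = 0, so Ȟ^2 ≅ 0

Ȟ^0(U;F) ≅ Z, Ȟ^1(U;F) ≅ Z, Ȟ^2(U;F) ≅ 0


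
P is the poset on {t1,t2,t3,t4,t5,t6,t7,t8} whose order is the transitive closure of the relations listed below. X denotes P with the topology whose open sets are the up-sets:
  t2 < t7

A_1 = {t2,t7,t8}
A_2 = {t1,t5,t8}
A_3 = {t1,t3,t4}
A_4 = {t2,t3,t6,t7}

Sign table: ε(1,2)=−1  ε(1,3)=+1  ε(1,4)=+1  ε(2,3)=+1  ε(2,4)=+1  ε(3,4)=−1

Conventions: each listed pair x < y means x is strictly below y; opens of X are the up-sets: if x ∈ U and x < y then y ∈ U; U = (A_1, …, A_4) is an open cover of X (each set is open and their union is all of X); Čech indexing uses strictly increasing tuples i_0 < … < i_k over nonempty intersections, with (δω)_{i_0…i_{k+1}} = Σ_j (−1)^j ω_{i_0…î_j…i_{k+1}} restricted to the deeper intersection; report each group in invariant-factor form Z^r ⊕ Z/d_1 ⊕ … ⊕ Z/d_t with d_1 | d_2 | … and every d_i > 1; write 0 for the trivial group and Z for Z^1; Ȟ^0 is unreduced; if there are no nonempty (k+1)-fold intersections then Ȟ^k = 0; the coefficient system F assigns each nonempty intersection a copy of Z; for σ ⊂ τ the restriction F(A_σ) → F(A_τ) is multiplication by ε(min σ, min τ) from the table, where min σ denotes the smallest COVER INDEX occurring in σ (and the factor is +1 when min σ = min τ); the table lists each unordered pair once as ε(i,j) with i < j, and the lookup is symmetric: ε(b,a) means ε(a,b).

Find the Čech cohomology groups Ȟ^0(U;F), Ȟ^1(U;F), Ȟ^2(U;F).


nerve of the cover:
  A12={t8} A14={t2,t7} A23={t1} A34={t3}
C dims 4,4; δ0: rk 3, SNF 1^3
Ȟ^0 = (4 − 3) − 0 = 1, so Ȟ^0 ≅ Z
Ȟ^1 = (4 − 0) − 3 = 1, so Ȟ^1 ≅ Z
Ȟ^2 = (0 − 0) − 0 = 0, so Ȟ^2 ≅ 0

Ȟ^0(U;F) ≅ Z, Ȟ^1(U;F) ≅ Z, Ȟ^2(U;F) ≅ 0


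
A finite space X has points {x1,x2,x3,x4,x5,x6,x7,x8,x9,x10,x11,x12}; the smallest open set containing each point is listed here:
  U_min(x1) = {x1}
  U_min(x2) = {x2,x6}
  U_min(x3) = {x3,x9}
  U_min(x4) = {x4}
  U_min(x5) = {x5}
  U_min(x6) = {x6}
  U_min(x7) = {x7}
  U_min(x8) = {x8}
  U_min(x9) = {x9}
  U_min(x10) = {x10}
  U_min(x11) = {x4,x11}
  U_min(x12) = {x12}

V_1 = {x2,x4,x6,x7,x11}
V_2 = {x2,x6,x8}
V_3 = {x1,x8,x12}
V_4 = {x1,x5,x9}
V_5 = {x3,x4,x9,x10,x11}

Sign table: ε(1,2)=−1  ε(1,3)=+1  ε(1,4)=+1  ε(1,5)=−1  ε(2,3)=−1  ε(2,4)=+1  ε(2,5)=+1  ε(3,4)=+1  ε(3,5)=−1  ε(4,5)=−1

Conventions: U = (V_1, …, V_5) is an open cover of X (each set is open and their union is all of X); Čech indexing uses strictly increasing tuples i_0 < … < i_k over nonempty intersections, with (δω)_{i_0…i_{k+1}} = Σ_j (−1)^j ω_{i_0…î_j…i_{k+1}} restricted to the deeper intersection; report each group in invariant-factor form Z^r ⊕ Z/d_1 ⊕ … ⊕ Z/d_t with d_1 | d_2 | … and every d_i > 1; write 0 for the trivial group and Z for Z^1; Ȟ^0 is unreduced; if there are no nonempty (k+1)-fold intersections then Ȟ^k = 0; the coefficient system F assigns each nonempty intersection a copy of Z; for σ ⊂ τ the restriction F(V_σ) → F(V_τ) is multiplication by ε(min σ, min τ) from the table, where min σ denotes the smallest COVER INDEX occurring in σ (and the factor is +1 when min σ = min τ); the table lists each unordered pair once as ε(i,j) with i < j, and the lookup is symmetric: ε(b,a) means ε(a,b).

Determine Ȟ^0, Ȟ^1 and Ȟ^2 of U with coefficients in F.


intersection data:
  V12={x2,x6} V15={x4,x11} V23={x8} V34={x1} V45={x9}
C dims 5,5; δ0: rk 4, SNF 1^4
Ȟ^0 = (5 − 4) − 0 = 1, so Ȟ^0 ≅ Z
Ȟ^1 = (5 − 0) − 4 = 1, so Ȟ^1 ≅ Z
Ȟ^2 = (0 − 0) − 0 = 0, so Ȟ^2 ≅ 0

Ȟ^0 ≅ Z; Ȟ^1 ≅ Z; Ȟ^2 ≅ 0


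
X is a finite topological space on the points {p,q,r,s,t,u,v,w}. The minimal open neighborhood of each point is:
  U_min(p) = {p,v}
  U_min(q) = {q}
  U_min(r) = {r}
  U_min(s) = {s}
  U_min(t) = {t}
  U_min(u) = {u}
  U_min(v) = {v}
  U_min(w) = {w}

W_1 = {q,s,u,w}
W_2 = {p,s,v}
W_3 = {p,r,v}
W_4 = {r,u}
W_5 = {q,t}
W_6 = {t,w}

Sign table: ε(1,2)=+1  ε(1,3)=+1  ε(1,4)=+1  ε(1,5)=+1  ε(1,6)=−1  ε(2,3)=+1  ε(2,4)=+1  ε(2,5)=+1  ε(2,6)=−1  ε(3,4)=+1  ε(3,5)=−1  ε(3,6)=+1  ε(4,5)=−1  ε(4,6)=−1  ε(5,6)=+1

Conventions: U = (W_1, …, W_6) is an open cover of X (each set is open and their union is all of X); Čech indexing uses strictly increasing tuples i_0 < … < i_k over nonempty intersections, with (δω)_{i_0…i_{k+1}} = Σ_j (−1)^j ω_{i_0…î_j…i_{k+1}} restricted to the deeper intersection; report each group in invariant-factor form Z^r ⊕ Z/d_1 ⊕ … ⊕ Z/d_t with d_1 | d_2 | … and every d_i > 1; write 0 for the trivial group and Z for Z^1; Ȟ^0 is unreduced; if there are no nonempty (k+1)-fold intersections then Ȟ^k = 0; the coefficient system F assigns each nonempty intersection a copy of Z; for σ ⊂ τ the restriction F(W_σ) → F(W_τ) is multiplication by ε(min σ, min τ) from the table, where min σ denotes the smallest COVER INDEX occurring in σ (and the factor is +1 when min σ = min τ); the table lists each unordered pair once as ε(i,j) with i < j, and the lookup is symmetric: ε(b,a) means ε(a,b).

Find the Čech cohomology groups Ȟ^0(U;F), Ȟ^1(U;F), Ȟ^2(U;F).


nonempty intersections:
  W12={s} W14={u} W15={q} W16={w} W23={p,v} W34={r} W56={t}
C dims 6,7; δ0: rk 6, SNF 1^5·2
Ȟ^0: (6−6)−0=0 ⇒ 0
Ȟ^1: (7−0)−6=1 plus torsion [2] ⇒ Z ⊕ Z/2
Ȟ^2: (0−0)−0=0 ⇒ 0

Ȟ^0(U;F) ≅ 0,  Ȟ^1(U;F) ≅ Z ⊕ Z/2,  Ȟ^2(U;F) ≅ 0


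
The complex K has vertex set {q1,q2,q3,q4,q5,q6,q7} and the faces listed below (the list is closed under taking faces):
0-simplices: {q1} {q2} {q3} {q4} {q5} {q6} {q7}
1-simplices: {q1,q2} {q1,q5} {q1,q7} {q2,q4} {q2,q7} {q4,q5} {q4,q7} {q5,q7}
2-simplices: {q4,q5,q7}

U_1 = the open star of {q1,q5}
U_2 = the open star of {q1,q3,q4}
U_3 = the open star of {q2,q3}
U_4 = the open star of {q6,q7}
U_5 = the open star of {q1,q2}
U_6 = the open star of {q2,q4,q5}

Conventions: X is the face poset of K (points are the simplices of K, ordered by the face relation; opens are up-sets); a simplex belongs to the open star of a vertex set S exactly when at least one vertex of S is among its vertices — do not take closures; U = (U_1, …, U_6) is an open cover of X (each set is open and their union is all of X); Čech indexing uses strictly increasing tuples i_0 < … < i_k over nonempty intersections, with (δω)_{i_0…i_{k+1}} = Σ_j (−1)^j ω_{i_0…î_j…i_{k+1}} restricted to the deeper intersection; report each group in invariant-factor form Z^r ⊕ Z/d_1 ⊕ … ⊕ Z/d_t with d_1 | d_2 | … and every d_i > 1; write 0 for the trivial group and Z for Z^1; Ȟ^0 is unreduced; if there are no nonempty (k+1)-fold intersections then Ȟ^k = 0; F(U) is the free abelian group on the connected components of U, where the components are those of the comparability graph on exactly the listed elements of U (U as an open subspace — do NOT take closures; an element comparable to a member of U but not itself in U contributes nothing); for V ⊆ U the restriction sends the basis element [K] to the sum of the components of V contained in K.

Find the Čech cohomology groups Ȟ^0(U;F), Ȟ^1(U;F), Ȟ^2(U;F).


cover nerve:
  U1={{q1},{q5},{q1,q2},{q1,q5},{q1,q7},{q4,q5},{q5,q7},{q4,q5,q7}} U2={{q1},{q3},{q4},{q1,q2},{q1,q5},{q1,q7},{q2,q4},{q4,q5},{q4,q7},{q4,q5,q7}} U3={{q2},{q3},{q1,q2},{q2,q4},{q2,q7}} U4={{q6},{q7},{q1,q7},{q2,q7},{q4,q7},{q5,q7},{q4,q5,q7}} U5={{q1},{q2},{q1,q2},{q1,q5},{q1,q7},{q2,q4},{q2,q7}} U6={{q2},{q4},{q5},{q1,q2},{q1,q5},{q2,q4},{q2,q7},{q4,q5},{q4,q7},{q5,q7},{q4,q5,q7}}
  U12={{q1},{q1,q2},{q1,q5},{q1,q7},{q4,q5},{q4,q5,q7}} U13={{q1,q2}} U14={{q1,q7},{q5,q7},{q4,q5,q7}} U15={{q1},{q1,q2},{q1,q5},{q1,q7}} U16={{q5},{q1,q2},{q1,q5},{q4,q5},{q5,q7},{q4,q5,q7}} U23={{q3},{q1,q2},{q2,q4}} U24={{q1,q7},{q4,q7},{q4,q5,q7}} U25={{q1},{q1,q2},{q1,q5},{q1,q7},{q2,q4}} U26={{q4},{q1,q2},{q1,q5},{q2,q4},{q4,q5},{q4,q7},{q4,q5,q7}} U34={{q2,q7}} U35={{q2},{q1,q2},{q2,q4},{q2,q7}} U36={{q2},{q1,q2},{q2,q4},{q2,q7}} U45={{q1,q7},{q2,q7}} U46={{q2,q7},{q4,q7},{q5,q7},{q4,q5,q7}} U56={{q2},{q1,q2},{q1,q5},{q2,q4},{q2,q7}}
  U123={{q1,q2}} U124={{q1,q7},{q4,q5,q7}} U125={{q1},{q1,q2},{q1,q5},{q1,q7}} U126={{q1,q2},{q1,q5},{q4,q5},{q4,q5,q7}} U135={{q1,q2}} U136={{q1,q2}} U145={{q1,q7}} U146={{q5,q7},{q4,q5,q7}} U156={{q1,q2},{q1,q5}} U235={{q1,q2},{q2,q4}} U236={{q1,q2},{q2,q4}} U245={{q1,q7}} U246={{q4,q7},{q4,q5,q7}} U256={{q1,q2},{q1,q5},{q2,q4}} U345={{q2,q7}} U346={{q2,q7}} U356={{q2},{q1,q2},{q2,q4},{q2,q7}} U456={{q2,q7}}
  U1235={{q1,q2}} U1236={{q1,q2}} U1245={{q1,q7}} U1246={{q4,q5,q7}} U1256={{q1,q2},{q1,q5}} U1356={{q1,q2}} U2356={{q1,q2},{q2,q4}} U3456={{q2,q7}}
  U12356={{q1,q2}}
components per intersection:
  U1: {{q1},{q5},{q1,q2},{q1,q5},{q1,q7},{q4,q5},{q5,q7},{q4,q5,q7}}
  U2: {{q1},{q1,q2},{q1,q5},{q1,q7}} {{q3}} {{q4},{q2,q4},{q4,q5},{q4,q7},{q4,q5,q7}}
  U3: {{q2},{q1,q2},{q2,q4},{q2,q7}} {{q3}}
  U4: {{q6}} {{q7},{q1,q7},{q2,q7},{q4,q7},{q5,q7},{q4,q5,q7}}
  U5: {{q1},{q2},{q1,q2},{q1,q5},{q1,q7},{q2,q4},{q2,q7}}
  U6: {{q2},{q4},{q5},{q1,q2},{q1,q5},{q2,q4},{q2,q7},{q4,q5},{q4,q7},{q5,q7},{q4,q5,q7}}
  U12: {{q1},{q1,q2},{q1,q5},{q1,q7}} {{q4,q5},{q4,q5,q7}}
  U13: {{q1,q2}}
  U14: {{q1,q7}} {{q5,q7},{q4,q5,q7}}
  U15: {{q1},{q1,q2},{q1,q5},{q1,q7}}
  U16: {{q5},{q1,q5},{q4,q5},{q5,q7},{q4,q5,q7}} {{q1,q2}}
  U23: {{q3}} {{q1,q2}} {{q2,q4}}
  U24: {{q1,q7}} {{q4,q7},{q4,q5,q7}}
  U25: {{q1},{q1,q2},{q1,q5},{q1,q7}} {{q2,q4}}
  U26: {{q4},{q2,q4},{q4,q5},{q4,q7},{q4,q5,q7}} {{q1,q2}} {{q1,q5}}
  U34: {{q2,q7}}
  U35: {{q2},{q1,q2},{q2,q4},{q2,q7}}
  U36: {{q2},{q1,q2},{q2,q4},{q2,q7}}
  U45: {{q1,q7}} {{q2,q7}}
  U46: {{q2,q7}} {{q4,q7},{q5,q7},{q4,q5,q7}}
  U56: {{q2},{q1,q2},{q2,q4},{q2,q7}} {{q1,q5}}
  U123: {{q1,q2}}
  U124: {{q1,q7}} {{q4,q5,q7}}
  U125: {{q1},{q1,q2},{q1,q5},{q1,q7}}
  U126: {{q1,q2}} {{q1,q5}} {{q4,q5},{q4,q5,q7}}
  U135: {{q1,q2}}
  U136: {{q1,q2}}
  U145: {{q1,q7}}
  U146: {{q5,q7},{q4,q5,q7}}
  U156: {{q1,q2}} {{q1,q5}}
  U235: {{q1,q2}} {{q2,q4}}
  U236: {{q1,q2}} {{q2,q4}}
  U245: {{q1,q7}}
  U246: {{q4,q7},{q4,q5,q7}}
  U256: {{q1,q2}} {{q1,q5}} {{q2,q4}}
  U345: {{q2,q7}}
  U346: {{q2,q7}}
  U356: {{q2},{q1,q2},{q2,q4},{q2,q7}}
  U456: {{q2,q7}}
  U1235: {{q1,q2}}
  U1236: {{q1,q2}}
  U1245: {{q1,q7}}
  U1246: {{q4,q5,q7}}
  U1256: {{q1,q2}} {{q1,q5}}
  U1356: {{q1,q2}}
  U2356: {{q1,q2}} {{q2,q4}}
  U3456: {{q2,q7}}
  U12356: {{q1,q2}}
C dims 10,27,26,10; δ0: rk 7, SNF 1^7; δ1: rk 17, SNF 1^17; δ2: rk 9, SNF 1^9
Ȟ^0: (10−7)−0=3 ⇒ Z^3
Ȟ^1: (27−17)−7=3 ⇒ Z^3
Ȟ^2: (26−9)−17=0 ⇒ 0

Ȟ^0 ≅ Z^3,  Ȟ^1 ≅ Z^3,  Ȟ^2 ≅ 0


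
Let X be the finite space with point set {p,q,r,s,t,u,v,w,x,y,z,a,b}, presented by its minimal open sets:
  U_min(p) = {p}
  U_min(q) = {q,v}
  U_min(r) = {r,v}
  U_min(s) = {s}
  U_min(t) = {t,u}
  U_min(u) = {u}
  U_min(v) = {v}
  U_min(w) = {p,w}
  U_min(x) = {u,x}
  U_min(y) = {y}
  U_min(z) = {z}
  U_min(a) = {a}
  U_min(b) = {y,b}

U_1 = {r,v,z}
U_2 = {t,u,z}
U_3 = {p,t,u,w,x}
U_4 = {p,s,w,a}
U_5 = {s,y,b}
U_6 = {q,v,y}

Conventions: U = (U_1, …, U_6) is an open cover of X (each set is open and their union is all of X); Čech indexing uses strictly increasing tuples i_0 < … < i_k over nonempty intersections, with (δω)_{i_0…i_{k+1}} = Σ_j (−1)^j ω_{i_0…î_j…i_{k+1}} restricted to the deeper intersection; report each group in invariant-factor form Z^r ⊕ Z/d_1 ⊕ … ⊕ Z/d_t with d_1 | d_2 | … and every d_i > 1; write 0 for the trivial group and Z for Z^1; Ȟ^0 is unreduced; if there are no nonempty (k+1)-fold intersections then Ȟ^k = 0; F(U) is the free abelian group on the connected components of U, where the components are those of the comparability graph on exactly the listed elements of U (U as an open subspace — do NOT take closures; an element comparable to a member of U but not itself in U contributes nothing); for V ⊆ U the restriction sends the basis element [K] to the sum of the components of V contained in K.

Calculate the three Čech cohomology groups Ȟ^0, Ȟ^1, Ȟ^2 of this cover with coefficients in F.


nonempty intersections:
  U12={z} U16={v} U23={t,u} U34={p,w} U45={s} U56={y}
components per intersection:
  U1: {r,v} {z}
  U2: {t,u} {z}
  U3: {p,w} {t,u,x}
  U4: {p,w} {s} {a}
  U5: {s} {y,b}
  U6: {q,v} {y}
  U12: {z}
  U16: {v}
  U23: {t,u}
  U34: {p,w}
  U45: {s}
  U56: {y}
C dims 13,6; δ0: rk 6, SNF 1^6
Ȟ^0: (13−6)−0=7 ⇒ Z^7
Ȟ^1: (6−0)−6=0 ⇒ 0
Ȟ^2: (0−0)−0=0 ⇒ 0

Ȟ^0 ≅ Z^7,  Ȟ^1 ≅ 0,  Ȟ^2 ≅ 0


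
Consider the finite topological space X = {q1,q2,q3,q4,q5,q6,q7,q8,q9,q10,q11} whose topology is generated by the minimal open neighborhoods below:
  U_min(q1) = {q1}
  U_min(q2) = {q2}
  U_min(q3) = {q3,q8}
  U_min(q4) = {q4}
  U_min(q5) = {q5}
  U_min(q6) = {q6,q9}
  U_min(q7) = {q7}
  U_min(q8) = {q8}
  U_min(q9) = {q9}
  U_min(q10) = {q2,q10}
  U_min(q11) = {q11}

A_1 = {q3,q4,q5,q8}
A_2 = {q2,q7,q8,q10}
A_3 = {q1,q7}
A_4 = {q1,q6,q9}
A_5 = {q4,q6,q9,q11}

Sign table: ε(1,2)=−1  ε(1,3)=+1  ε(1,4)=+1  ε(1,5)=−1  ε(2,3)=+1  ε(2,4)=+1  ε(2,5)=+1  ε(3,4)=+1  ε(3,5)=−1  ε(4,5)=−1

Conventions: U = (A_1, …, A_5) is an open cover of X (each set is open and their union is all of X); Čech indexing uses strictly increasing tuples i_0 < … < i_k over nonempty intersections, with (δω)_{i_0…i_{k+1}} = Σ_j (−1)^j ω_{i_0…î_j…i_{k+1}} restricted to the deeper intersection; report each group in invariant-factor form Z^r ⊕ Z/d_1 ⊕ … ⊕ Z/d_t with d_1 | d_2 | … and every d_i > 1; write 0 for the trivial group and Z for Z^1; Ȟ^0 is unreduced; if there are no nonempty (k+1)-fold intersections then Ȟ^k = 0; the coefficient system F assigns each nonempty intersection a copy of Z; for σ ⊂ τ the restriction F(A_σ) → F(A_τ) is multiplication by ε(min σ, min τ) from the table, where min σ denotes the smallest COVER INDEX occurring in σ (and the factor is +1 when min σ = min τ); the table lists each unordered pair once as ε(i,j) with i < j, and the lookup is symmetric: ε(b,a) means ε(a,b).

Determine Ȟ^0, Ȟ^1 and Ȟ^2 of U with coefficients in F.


Ȟ^0 = 0, Ȟ^1 = Z/2 and Ȟ^2 = 0

nonempty intersections:
  A12={q8} A15={q4} A23={q7} A34={q1} A45={q6,q9}
C dims 5,5; δ0: rk 5, SNF 1^4·2
Ȟ^0: (5−5)−0=0 ⇒ 0
Ȟ^1: (5−0)−5=0 plus torsion [2] ⇒ Z/2
Ȟ^2: (0−0)−0=0 ⇒ 0


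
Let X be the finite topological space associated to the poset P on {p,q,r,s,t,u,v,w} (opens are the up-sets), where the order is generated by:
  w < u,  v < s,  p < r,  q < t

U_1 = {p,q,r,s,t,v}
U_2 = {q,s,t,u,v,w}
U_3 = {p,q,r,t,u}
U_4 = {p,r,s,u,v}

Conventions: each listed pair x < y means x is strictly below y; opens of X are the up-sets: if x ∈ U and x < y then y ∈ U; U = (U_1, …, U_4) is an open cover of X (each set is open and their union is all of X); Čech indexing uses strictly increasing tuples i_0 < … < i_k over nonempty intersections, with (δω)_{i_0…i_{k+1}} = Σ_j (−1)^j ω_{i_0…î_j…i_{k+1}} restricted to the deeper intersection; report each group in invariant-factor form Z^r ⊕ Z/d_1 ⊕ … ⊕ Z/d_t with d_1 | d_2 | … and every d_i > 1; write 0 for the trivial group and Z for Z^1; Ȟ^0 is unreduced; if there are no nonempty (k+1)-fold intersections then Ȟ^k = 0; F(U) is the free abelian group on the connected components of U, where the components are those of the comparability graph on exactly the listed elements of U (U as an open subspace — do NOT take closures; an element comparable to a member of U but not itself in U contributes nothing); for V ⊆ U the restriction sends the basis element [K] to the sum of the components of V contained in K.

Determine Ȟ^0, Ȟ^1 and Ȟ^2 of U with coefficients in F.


nerve simplices:
  U12={q,s,t,v} U13={p,q,r,t} U14={p,r,s,v} U23={q,t,u} U24={s,u,v} U34={p,r,u}
  U123={q,t} U124={s,v} U134={p,r} U234={u}
components per intersection:
  U1: {p,r} {q,t} {s,v}
  U2: {q,t} {s,v} {u,w}
  U3: {p,r} {q,t} {u}
  U4: {p,r} {s,v} {u}
  U12: {q,t} {s,v}
  U13: {p,r} {q,t}
  U14: {p,r} {s,v}
  U23: {q,t} {u}
  U24: {s,v} {u}
  U34: {p,r} {u}
  U123: {q,t}
  U124: {s,v}
  U134: {p,r}
  U234: {u}
C dims 12,12,4; δ0: rk 8, SNF 1^8; δ1: rk 4, SNF 1^4
degree 0: 12−8−0 = 4 → Ȟ^0 ≅ Z^4
degree 1: 12−4−8 = 0 → Ȟ^1 ≅ 0
degree 2: 4−0−4 = 0 → Ȟ^2 ≅ 0

Ȟ^0(U;F) ≅ Z^4,  Ȟ^1(U;F) ≅ 0,  Ȟ^2(U;F) ≅ 0
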